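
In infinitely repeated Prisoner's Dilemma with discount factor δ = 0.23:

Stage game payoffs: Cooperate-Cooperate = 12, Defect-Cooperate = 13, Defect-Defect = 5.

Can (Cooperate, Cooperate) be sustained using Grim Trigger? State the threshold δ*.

δ* = 0.125; since δ = 0.23 ≥ 0.125, cooperation can be sustained

Work:
For Grim Trigger:
Cooperate forever: 12/(1-δ)
Defect then punished: 13 + 5·δ/(1-δ)
Need: 12/(1-δ) ≥ 13 + 5·δ/(1-δ)
Solving: δ ≥ (T-R)/(T-P) = (13-12)/(13-5) = 0.125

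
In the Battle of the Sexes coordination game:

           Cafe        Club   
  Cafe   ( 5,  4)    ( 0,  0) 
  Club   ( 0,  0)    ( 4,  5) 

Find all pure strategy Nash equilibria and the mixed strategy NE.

Pure NE: (Cafe, Cafe) and (Club, Club); Mixed NE: p = 0.5556, q = 0.4444

Work:
Check pure NE:
(Cafe, Cafe): (5, 4) - no unilateral deviation beneficial
(Club, Club): (4, 5) - no unilateral deviation beneficial
Mixed NE: P1 plays Cafe with p = 0.5556, P2 plays Cafe with q = 0.4444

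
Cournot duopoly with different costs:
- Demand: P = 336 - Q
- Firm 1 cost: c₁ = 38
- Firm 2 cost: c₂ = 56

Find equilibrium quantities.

q₁* = 105.33, q₂* = 87.33

Work:
Reaction: q₁ = (336 - 38 - q₂)/2
Reaction: q₂ = (336 - 56 - q₁)/2
Solve simultaneously:
q₁* = (336 - 2×38 + 56)/3 = 105.33
q₂* = (336 - 2×56 + 38)/3 = 87.33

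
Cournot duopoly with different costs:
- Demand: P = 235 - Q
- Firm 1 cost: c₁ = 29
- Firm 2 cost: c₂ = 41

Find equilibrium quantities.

q₁* = 72.67, q₂* = 60.67

Work:
Reaction: q₁ = (235 - 29 - q₂)/2
Reaction: q₂ = (235 - 41 - q₁)/2
Solve simultaneously:
q₁* = (235 - 2×29 + 41)/3 = 72.67
q₂* = (235 - 2×41 + 29)/3 = 60.67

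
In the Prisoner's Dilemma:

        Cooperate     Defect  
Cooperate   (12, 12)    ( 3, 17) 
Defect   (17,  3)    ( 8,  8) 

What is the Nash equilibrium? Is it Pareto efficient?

(Defect, Defect) is NE; not Pareto efficient

Work:
Defect dominates Cooperate for both players:
If P2 cooperates: Defect (17) > Cooperate (12)
If P2 defects: Defect (8) > Cooperate (3)
NE: (Defect, Defect) with payoff (8, 8)
But (Cooperate, Cooperate) = (12, 12) Pareto dominates (8, 8)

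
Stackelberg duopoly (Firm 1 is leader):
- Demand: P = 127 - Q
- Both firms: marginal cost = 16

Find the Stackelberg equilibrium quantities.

q₁* (leader) = 55.5, q₂* (follower) = 27.75

Work:
Follower's reaction: q₂ = (a - c - q₁)/2
Leader substitutes: π₁ = q₁·(a - q₁ - (a-c-q₁)/2 - c)
FOC: q₁* = (127 - 16)/2 = 55.50
Then: q₂* = (127 - 16 - 55.5)/2 = 27.75
Leader has first-mover advantage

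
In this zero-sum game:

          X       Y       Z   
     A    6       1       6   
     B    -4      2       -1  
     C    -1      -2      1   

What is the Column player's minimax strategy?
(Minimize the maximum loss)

Column should play Y, value = 2

Work:
Column player minimizes Row's maximum payoff:
Column X: max payoff to Row = 6
Column Y: max payoff to Row = 2
Column Z: max payoff to Row = 6
Minimum is 2, achieved by column Y.
Minimax strategy: Y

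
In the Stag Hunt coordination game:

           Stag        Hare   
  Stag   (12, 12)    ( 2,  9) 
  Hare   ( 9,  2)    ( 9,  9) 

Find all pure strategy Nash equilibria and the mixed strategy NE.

Pure NE: (Stag, Stag) and (Hare, Hare); Mixed NE: p = 0.7, q = 0.7

Work:
Check pure NE:
(Stag, Stag): (12, 12) - no unilateral deviation beneficial
(Hare, Hare): (9, 9) - no unilateral deviation beneficial
Mixed NE: P1 plays Stag with p = 0.7, P2 plays Stag with q = 0.7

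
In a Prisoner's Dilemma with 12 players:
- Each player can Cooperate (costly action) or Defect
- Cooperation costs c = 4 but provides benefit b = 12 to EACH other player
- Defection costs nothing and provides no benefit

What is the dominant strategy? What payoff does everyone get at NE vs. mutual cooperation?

Dominant: Defect; NE payoff = 0; Coop payoff = 128

Work:
Defect dominates (saves cost c = 4, benefit to others is external)
NE: All defect → everyone gets 0
If all cooperate: each receives (11)×12 - 4 = 128
Social dilemma: 128 > 0 but NE gives 0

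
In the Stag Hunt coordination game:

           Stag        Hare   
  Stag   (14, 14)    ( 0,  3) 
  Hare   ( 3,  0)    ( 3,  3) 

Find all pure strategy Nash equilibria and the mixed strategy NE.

Pure NE: (Stag, Stag) and (Hare, Hare); Mixed NE: p = 0.2143, q = 0.2143

Work:
Check pure NE:
(Stag, Stag): (14, 14) - no unilateral deviation beneficial
(Hare, Hare): (3, 3) - no unilateral deviation beneficial
Mixed NE: P1 plays Stag with p = 0.2143, P2 plays Stag with q = 0.2143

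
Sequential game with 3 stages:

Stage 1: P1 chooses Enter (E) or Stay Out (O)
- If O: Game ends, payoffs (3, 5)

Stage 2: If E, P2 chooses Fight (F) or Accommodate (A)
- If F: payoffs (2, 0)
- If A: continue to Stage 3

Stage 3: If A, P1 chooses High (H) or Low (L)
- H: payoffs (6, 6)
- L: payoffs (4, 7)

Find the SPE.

SPE: (E, A, H); Outcome (6, 6)

Work:
Stage 3: P1 chooses H (6 vs 4)
Stage 2: P2: F->0, A->6 (anticipating H). Choose A
Stage 1: P1: O->3, E->6 (anticipating A, H). Choose E
SPE path: E -> A -> H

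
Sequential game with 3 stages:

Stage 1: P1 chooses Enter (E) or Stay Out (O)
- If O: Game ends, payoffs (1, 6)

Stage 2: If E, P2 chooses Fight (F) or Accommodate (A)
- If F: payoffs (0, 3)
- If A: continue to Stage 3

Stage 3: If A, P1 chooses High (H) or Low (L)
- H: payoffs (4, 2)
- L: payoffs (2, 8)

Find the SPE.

SPE: (O, F, H); Outcome (1, 6)

Work:
Stage 3: P1 chooses H (4 vs 2)
Stage 2: P2: F->3, A->2 (anticipating H). Choose F
Stage 1: P1: O->1, E->0 (anticipating F, H). Choose O
SPE path: O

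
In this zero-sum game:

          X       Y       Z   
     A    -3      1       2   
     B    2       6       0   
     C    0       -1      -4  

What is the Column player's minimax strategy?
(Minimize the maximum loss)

Column should play X or Z (all achieve the minimum), value = 2

Work:
Column player minimizes Row's maximum payoff:
Column X: max payoff to Row = 2
Column Y: max payoff to Row = 6
Column Z: max payoff to Row = 2
Minimum is 2, achieved by columns X, Z (tied).
Each of X or Z is a minimax strategy.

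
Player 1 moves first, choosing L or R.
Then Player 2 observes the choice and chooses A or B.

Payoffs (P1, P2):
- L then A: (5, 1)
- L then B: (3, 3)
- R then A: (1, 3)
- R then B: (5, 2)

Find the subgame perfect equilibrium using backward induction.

P1 plays L, P2 plays B after L and A after R; Payoff (3, 3)

Work:
Backward induction:
After L: P2 chooses B → P1 gets 3
After R: P2 chooses A → P1 gets 1
P1 chooses L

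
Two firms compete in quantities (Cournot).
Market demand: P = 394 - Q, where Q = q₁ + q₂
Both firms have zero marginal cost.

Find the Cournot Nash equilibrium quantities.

q₁* = q₂* = 131.33; P* = 131.33

Work:
Profit: π_i = P·q_i = (a - q_i - q_j)·q_i
FOC: ∂π_i/∂q_i = a - 2q_i - q_j = 0
Reaction function: q_i = (394 - q_j)/2
Symmetry: q* = 394/3 = 131.33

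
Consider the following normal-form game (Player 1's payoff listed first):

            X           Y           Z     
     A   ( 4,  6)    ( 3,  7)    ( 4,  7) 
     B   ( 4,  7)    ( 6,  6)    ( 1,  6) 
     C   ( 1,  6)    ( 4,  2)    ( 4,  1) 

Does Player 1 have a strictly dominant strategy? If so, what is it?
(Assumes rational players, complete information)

No strictly dominant strategy exists for Player 1

Work:
A strategy strictly dominates another if it gives a strictly higher payoff against every opponent action. Compare each pair of P1's strategies column-by-column:
  A vs B: [4 vs 4, 3 vs 6, 4 vs 1] → A does not strictly dominate B (column X: 4 ≤ 4)
  A vs C: [4 vs 1, 3 vs 4, 4 vs 4] → A does not strictly dominate C (column Y: 3 ≤ 4)
  B vs A: [4 vs 4, 6 vs 3, 1 vs 4] → B does not strictly dominate A (column X: 4 ≤ 4)
  B vs C: [4 vs 1, 6 vs 4, 1 vs 4] → B does not strictly dominate C (column Z: 1 ≤ 4)
  C vs A: [1 vs 4, 4 vs 3, 4 vs 4] → C does not strictly dominate A (column X: 1 ≤ 4)
  C vs B: [1 vs 4, 4 vs 6, 4 vs 1] → C does not strictly dominate B (column X: 1 ≤ 4)
No single strategy strictly dominates all others → no strictly dominant strategy.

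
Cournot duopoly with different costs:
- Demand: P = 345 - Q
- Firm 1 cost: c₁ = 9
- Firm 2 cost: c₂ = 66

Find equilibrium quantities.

q₁* = 131.0, q₂* = 74.0

Work:
Reaction: q₁ = (345 - 9 - q₂)/2
Reaction: q₂ = (345 - 66 - q₁)/2
Solve simultaneously:
q₁* = (345 - 2×9 + 66)/3 = 131.0
q₂* = (345 - 2×66 + 9)/3 = 74.0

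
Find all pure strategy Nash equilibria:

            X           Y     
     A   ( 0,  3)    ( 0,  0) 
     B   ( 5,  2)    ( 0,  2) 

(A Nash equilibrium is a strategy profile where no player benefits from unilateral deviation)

Nash equilibrium: (B, X), (B, Y)

Work:
Best responses:
  P1 vs X: payoffs [0, 5] → best response B (payoff 5)
  P1 vs Y: payoffs [0, 0] → best response A/B (payoff 0)
  P2 vs A: payoffs [3, 0] → best response X (payoff 3)
  P2 vs B: payoffs [2, 2] → best response X/Y (payoff 2)
Mutual best responses: (B,X), (B,Y) → Nash equilibria.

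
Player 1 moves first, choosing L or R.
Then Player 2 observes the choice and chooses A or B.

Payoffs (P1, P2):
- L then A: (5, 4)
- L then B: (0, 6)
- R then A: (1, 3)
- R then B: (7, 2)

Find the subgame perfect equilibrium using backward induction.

P1 plays R, P2 plays B after L and A after R; Payoff (1, 3)

Work:
Backward induction:
After L: P2 chooses B → P1 gets 0
After R: P2 chooses A → P1 gets 1
P1 chooses R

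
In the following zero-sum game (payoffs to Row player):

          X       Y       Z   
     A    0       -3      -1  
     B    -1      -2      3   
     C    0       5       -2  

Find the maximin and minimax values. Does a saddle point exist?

Maximin = -2, Minimax = 0, Saddle: False

Work:
Row minimums: [-3, -2, -2] → maximin = -2
Column maximums: [0, 5, 3] → minimax = 0
No saddle point (maximin ≠ minimax). Mixed strategy needed.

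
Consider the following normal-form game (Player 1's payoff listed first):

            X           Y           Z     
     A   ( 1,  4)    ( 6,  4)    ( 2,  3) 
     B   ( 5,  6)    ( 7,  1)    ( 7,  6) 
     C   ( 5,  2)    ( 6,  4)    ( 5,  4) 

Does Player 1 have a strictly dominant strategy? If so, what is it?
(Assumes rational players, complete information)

No strictly dominant strategy exists for Player 1

Work:
A strategy strictly dominates another if it gives a strictly higher payoff against every opponent action. Compare each pair of P1's strategies column-by-column:
  A vs B: [1 vs 5, 6 vs 7, 2 vs 7] → A does not strictly dominate B (column X: 1 ≤ 5)
  A vs C: [1 vs 5, 6 vs 6, 2 vs 5] → A does not strictly dominate C (column X: 1 ≤ 5)
  B vs A: [5 vs 1, 7 vs 6, 7 vs 2] → B strictly dominates A
  B vs C: [5 vs 5, 7 vs 6, 7 vs 5] → B does not strictly dominate C (column X: 5 ≤ 5)
  C vs A: [5 vs 1, 6 vs 6, 5 vs 2] → C does not strictly dominate A (column Y: 6 ≤ 6)
  C vs B: [5 vs 5, 6 vs 7, 5 vs 7] → C does not strictly dominate B (column X: 5 ≤ 5)
No single strategy strictly dominates all others → no strictly dominant strategy.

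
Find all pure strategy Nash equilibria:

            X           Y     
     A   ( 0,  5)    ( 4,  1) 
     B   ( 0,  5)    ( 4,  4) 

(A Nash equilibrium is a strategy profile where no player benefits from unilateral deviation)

Nash equilibrium: (A, X), (B, X)

Work:
Best responses:
  P1 vs X: payoffs [0, 0] → best response A/B (payoff 0)
  P1 vs Y: payoffs [4, 4] → best response A/B (payoff 4)
  P2 vs A: payoffs [5, 1] → best response X (payoff 5)
  P2 vs B: payoffs [5, 4] → best response X (payoff 5)
Mutual best responses: (A,X), (B,X) → Nash equilibria.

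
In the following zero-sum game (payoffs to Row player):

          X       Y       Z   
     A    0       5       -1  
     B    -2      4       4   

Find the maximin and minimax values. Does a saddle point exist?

Maximin = -1, Minimax = 0, Saddle: False

Work:
Row minimums: [-1, -2] → maximin = -1
Column maximums: [0, 5, 4] → minimax = 0
No saddle point (maximin ≠ minimax). Mixed strategy needed.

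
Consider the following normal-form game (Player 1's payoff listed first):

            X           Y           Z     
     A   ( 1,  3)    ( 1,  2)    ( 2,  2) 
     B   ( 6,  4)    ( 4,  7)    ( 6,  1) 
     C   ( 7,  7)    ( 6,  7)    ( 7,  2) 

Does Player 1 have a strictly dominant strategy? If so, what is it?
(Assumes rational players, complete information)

Yes, Player 1's strictly dominant strategy is C

Work:
A strategy strictly dominates another if it gives a strictly higher payoff against every opponent action. Compare each pair of P1's strategies column-by-column:
  A vs B: [1 vs 6, 1 vs 4, 2 vs 6] → A does not strictly dominate B (column X: 1 ≤ 6)
  A vs C: [1 vs 7, 1 vs 6, 2 vs 7] → A does not strictly dominate C (column X: 1 ≤ 7)
  B vs A: [6 vs 1, 4 vs 1, 6 vs 2] → B strictly dominates A
  B vs C: [6 vs 7, 4 vs 6, 6 vs 7] → B does not strictly dominate C (column X: 6 ≤ 7)
  C vs A: [7 vs 1, 6 vs 1, 7 vs 2] → C strictly dominates A
  C vs B: [7 vs 6, 6 vs 4, 7 vs 6] → C strictly dominates B
C strictly dominates every other strategy → strictly dominant.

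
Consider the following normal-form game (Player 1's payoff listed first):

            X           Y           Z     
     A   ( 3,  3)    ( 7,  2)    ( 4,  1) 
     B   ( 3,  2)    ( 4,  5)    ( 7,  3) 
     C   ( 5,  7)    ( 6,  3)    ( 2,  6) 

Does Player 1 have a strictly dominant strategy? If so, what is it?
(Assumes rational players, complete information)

No strictly dominant strategy exists for Player 1

Work:
A strategy strictly dominates another if it gives a strictly higher payoff against every opponent action. Compare each pair of P1's strategies column-by-column:
  A vs B: [3 vs 3, 7 vs 4, 4 vs 7] → A does not strictly dominate B (column X: 3 ≤ 3)
  A vs C: [3 vs 5, 7 vs 6, 4 vs 2] → A does not strictly dominate C (column X: 3 ≤ 5)
  B vs A: [3 vs 3, 4 vs 7, 7 vs 4] → B does not strictly dominate A (column X: 3 ≤ 3)
  B vs C: [3 vs 5, 4 vs 6, 7 vs 2] → B does not strictly dominate C (column X: 3 ≤ 5)
  C vs A: [5 vs 3, 6 vs 7, 2 vs 4] → C does not strictly dominate A (column Y: 6 ≤ 7)
  C vs B: [5 vs 3, 6 vs 4, 2 vs 7] → C does not strictly dominate B (column Z: 2 ≤ 7)
No single strategy strictly dominates all others → no strictly dominant strategy.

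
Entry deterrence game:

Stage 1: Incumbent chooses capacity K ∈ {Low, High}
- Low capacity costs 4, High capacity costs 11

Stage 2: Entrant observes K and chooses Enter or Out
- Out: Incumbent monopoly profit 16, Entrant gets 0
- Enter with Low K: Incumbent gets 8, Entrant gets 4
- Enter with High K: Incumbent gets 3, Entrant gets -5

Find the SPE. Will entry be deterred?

SPE: (High, Enter|Low, Out|High); Entry deterred. Incumbent net profit = 5

Work:
After Low K: Entrant enters (4 > 0)
After High K: Entrant stays out (-5 < 0)
Incumbent: Low → 8−4=4, High → 16−11=5
Incumbent chooses High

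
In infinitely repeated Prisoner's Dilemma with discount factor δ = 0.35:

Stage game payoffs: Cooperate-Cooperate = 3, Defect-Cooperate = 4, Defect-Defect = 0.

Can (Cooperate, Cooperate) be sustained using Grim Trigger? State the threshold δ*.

δ* = 0.25; since δ = 0.35 ≥ 0.25, cooperation can be sustained

Work:
For Grim Trigger:
Cooperate forever: 3/(1-δ)
Defect then punished: 4 + 0·δ/(1-δ)
Need: 3/(1-δ) ≥ 4 + 0·δ/(1-δ)
Solving: δ ≥ (T-R)/(T-P) = (4-3)/(4-0) = 0.25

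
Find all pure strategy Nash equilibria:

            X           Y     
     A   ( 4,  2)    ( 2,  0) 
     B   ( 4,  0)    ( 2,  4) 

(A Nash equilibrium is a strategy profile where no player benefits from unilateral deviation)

Nash equilibrium: (A, X), (B, Y)

Work:
Best responses:
  P1 vs X: payoffs [4, 4] → best response A/B (payoff 4)
  P1 vs Y: payoffs [2, 2] → best response A/B (payoff 2)
  P2 vs A: payoffs [2, 0] → best response X (payoff 2)
  P2 vs B: payoffs [0, 4] → best response Y (payoff 4)
Mutual best responses: (A,X), (B,Y) → Nash equilibria.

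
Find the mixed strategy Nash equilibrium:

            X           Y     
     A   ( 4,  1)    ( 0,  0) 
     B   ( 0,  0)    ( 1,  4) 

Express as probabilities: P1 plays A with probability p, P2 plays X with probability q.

p = 0.8, q = 0.2

Work:
Find probabilities that make opponent indifferent:
P2 chooses q to make P1 indifferent between A and B
P1 chooses p to make P2 indifferent between X and Y
Mixed NE: P1 plays (A: 0.8, B: 0.2), P2 plays (X: 0.2, Y: 0.8)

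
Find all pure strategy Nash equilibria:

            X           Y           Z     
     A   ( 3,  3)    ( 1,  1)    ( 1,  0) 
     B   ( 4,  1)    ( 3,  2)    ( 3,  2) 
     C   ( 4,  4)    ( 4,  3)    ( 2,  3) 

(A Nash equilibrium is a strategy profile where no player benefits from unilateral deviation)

Nash equilibrium: (B, Z), (C, X)

Work:
Best responses:
  P1 vs X: payoffs [3, 4, 4] → best response B/C (payoff 4)
  P1 vs Y: payoffs [1, 3, 4] → best response C (payoff 4)
  P1 vs Z: payoffs [1, 3, 2] → best response B (payoff 3)
  P2 vs A: payoffs [3, 1, 0] → best response X (payoff 3)
  P2 vs B: payoffs [1, 2, 2] → best response Y/Z (payoff 2)
  P2 vs C: payoffs [4, 3, 3] → best response X (payoff 4)
Mutual best responses: (B,Z), (C,X) → Nash equilibria.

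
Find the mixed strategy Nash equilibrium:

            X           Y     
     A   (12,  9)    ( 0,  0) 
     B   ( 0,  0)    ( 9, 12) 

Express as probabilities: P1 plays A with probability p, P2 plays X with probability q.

p = 0.5714, q = 0.4286

Work:
Find probabilities that make opponent indifferent:
P2 chooses q to make P1 indifferent between A and B
P1 chooses p to make P2 indifferent between X and Y
Mixed NE: P1 plays (A: 0.5714, B: 0.4286), P2 plays (X: 0.4286, Y: 0.5714)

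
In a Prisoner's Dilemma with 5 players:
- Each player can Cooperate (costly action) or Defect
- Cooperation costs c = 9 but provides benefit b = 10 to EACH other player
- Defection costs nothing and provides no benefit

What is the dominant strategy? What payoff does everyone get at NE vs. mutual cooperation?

Dominant: Defect; NE payoff = 0; Coop payoff = 31

Work:
Defect dominates (saves cost c = 9, benefit to others is external)
NE: All defect → everyone gets 0
If all cooperate: each receives (4)×10 - 9 = 31
Social dilemma: 31 > 0 but NE gives 0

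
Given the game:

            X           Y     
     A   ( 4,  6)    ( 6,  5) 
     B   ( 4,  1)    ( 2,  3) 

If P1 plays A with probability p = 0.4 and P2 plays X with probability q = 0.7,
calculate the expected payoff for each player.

E[P1] = 3.88, E[P2] = 3.24

Work:
E[P1] = p·q·π₁(A,X) + p·(1-q)·π₁(A,Y) + (1-p)·q·π₁(B,X) + (1-p)·(1-q)·π₁(B,Y)
= 0.4·0.7·4 + 0.4·0.3·6 + 0.6·0.7·4 + 0.6·0.3·2
= 3.88

E[P2] = 3.24 (similar calculation)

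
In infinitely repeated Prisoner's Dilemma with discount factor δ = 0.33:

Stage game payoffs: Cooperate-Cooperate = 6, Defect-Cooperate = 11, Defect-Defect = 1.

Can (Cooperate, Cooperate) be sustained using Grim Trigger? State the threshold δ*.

δ* = 0.5; since δ = 0.33 < 0.5, cooperation cannot be sustained

Work:
For Grim Trigger:
Cooperate forever: 6/(1-δ)
Defect then punished: 11 + 1·δ/(1-δ)
Need: 6/(1-δ) ≥ 11 + 1·δ/(1-δ)
Solving: δ ≥ (T-R)/(T-P) = (11-6)/(11-1) = 0.5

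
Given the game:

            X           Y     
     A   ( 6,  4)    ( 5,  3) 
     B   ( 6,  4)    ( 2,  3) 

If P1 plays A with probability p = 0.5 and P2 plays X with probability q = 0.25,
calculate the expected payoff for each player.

E[P1] = 4.125, E[P2] = 3.25

Work:
E[P1] = p·q·π₁(A,X) + p·(1-q)·π₁(A,Y) + (1-p)·q·π₁(B,X) + (1-p)·(1-q)·π₁(B,Y)
= 0.5·0.25·6 + 0.5·0.75·5 + 0.5·0.25·6 + 0.5·0.75·2
= 4.125

E[P2] = 3.25 (similar calculation)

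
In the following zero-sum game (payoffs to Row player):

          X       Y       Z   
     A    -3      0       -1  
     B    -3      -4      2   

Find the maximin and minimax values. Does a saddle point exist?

Maximin = -3, Minimax = -3, Saddle: True

Work:
Row minimums: [-3, -4] → maximin = -3
Column maximums: [-3, 0, 2] → minimax = -3
Saddle point exists! Game value = -3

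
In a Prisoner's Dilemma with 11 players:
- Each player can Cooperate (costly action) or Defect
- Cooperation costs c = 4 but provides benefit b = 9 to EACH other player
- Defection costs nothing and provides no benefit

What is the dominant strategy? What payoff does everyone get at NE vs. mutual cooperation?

Dominant: Defect; NE payoff = 0; Coop payoff = 86

Work:
Defect dominates (saves cost c = 4, benefit to others is external)
NE: All defect → everyone gets 0
If all cooperate: each receives (10)×9 - 4 = 86
Social dilemma: 86 > 0 but NE gives 0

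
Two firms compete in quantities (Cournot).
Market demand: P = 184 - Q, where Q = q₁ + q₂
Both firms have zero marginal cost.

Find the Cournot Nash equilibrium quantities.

q₁* = q₂* = 61.33; P* = 61.33

Work:
Profit: π_i = P·q_i = (a - q_i - q_j)·q_i
FOC: ∂π_i/∂q_i = a - 2q_i - q_j = 0
Reaction function: q_i = (184 - q_j)/2
Symmetry: q* = 184/3 = 61.33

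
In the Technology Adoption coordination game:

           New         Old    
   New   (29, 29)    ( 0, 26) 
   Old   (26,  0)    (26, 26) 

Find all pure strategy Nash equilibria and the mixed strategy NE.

Pure NE: (New, New) and (Old, Old); Mixed NE: p = 0.8966, q = 0.8966

Work:
Check pure NE:
(New, New): (29, 29) - no unilateral deviation beneficial
(Old, Old): (26, 26) - no unilateral deviation beneficial
Mixed NE: P1 plays New with p = 0.8966, P2 plays New with q = 0.8966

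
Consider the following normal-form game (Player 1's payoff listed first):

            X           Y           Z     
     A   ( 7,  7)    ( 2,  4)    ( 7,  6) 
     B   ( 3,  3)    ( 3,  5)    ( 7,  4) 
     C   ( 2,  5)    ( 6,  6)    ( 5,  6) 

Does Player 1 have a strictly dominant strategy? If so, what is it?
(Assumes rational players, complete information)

No strictly dominant strategy exists for Player 1

Work:
A strategy strictly dominates another if it gives a strictly higher payoff against every opponent action. Compare each pair of P1's strategies column-by-column:
  A vs B: [7 vs 3, 2 vs 3, 7 vs 7] → A does not strictly dominate B (column Y: 2 ≤ 3)
  A vs C: [7 vs 2, 2 vs 6, 7 vs 5] → A does not strictly dominate C (column Y: 2 ≤ 6)
  B vs A: [3 vs 7, 3 vs 2, 7 vs 7] → B does not strictly dominate A (column X: 3 ≤ 7)
  B vs C: [3 vs 2, 3 vs 6, 7 vs 5] → B does not strictly dominate C (column Y: 3 ≤ 6)
  C vs A: [2 vs 7, 6 vs 2, 5 vs 7] → C does not strictly dominate A (column X: 2 ≤ 7)
  C vs B: [2 vs 3, 6 vs 3, 5 vs 7] → C does not strictly dominate B (column X: 2 ≤ 3)
No single strategy strictly dominates all others → no strictly dominant strategy.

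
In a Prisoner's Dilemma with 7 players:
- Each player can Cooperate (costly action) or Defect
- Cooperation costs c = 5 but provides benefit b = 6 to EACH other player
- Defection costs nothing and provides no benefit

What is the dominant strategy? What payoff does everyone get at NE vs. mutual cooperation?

Dominant: Defect; NE payoff = 0; Coop payoff = 31

Work:
Defect dominates (saves cost c = 5, benefit to others is external)
NE: All defect → everyone gets 0
If all cooperate: each receives (6)×6 - 5 = 31
Social dilemma: 31 > 0 but NE gives 0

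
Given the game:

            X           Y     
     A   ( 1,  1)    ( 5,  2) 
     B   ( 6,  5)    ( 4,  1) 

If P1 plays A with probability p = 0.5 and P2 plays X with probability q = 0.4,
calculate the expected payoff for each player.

E[P1] = 4.1, E[P2] = 2.1

Work:
E[P1] = p·q·π₁(A,X) + p·(1-q)·π₁(A,Y) + (1-p)·q·π₁(B,X) + (1-p)·(1-q)·π₁(B,Y)
= 0.5·0.4·1 + 0.5·0.6·5 + 0.5·0.4·6 + 0.5·0.6·4
= 4.1

E[P2] = 2.1 (similar calculation)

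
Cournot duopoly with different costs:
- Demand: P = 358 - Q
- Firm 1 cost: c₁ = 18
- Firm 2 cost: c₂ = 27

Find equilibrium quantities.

q₁* = 116.33, q₂* = 107.33

Work:
Reaction: q₁ = (358 - 18 - q₂)/2
Reaction: q₂ = (358 - 27 - q₁)/2
Solve simultaneously:
q₁* = (358 - 2×18 + 27)/3 = 116.33
q₂* = (358 - 2×27 + 18)/3 = 107.33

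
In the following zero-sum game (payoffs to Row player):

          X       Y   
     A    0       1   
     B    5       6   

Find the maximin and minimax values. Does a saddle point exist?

Maximin = 5, Minimax = 5, Saddle: True

Work:
Row minimums: [0, 5] → maximin = 5
Column maximums: [5, 6] → minimax = 5
Saddle point exists! Game value = 5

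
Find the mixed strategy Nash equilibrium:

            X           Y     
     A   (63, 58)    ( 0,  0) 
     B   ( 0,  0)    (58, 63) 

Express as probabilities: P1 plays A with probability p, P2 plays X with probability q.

p = 0.5207, q = 0.4793

Work:
Find probabilities that make opponent indifferent:
P2 chooses q to make P1 indifferent between A and B
P1 chooses p to make P2 indifferent between X and Y
Mixed NE: P1 plays (A: 0.5207, B: 0.4793), P2 plays (X: 0.4793, Y: 0.5207)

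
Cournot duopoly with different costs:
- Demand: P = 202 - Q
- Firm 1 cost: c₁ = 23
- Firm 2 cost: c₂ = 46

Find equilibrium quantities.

q₁* = 67.33, q₂* = 44.33

Work:
Reaction: q₁ = (202 - 23 - q₂)/2
Reaction: q₂ = (202 - 46 - q₁)/2
Solve simultaneously:
q₁* = (202 - 2×23 + 46)/3 = 67.33
q₂* = (202 - 2×46 + 23)/3 = 44.33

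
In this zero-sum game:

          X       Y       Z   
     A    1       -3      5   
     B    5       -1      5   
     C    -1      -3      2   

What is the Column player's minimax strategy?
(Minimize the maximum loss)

Column should play Y, value = -1

Work:
Column player minimizes Row's maximum payoff:
Column X: max payoff to Row = 5
Column Y: max payoff to Row = -1
Column Z: max payoff to Row = 5
Minimum is -1, achieved by column Y.
Minimax strategy: Y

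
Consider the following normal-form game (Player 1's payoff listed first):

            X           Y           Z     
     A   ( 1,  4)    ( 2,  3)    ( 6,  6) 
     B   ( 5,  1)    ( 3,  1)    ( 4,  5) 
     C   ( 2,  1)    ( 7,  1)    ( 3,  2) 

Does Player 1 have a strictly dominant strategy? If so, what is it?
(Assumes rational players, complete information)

No strictly dominant strategy exists for Player 1

Work:
A strategy strictly dominates another if it gives a strictly higher payoff against every opponent action. Compare each pair of P1's strategies column-by-column:
  A vs B: [1 vs 5, 2 vs 3, 6 vs 4] → A does not strictly dominate B (column X: 1 ≤ 5)
  A vs C: [1 vs 2, 2 vs 7, 6 vs 3] → A does not strictly dominate C (column X: 1 ≤ 2)
  B vs A: [5 vs 1, 3 vs 2, 4 vs 6] → B does not strictly dominate A (column Z: 4 ≤ 6)
  B vs C: [5 vs 2, 3 vs 7, 4 vs 3] → B does not strictly dominate C (column Y: 3 ≤ 7)
  C vs A: [2 vs 1, 7 vs 2, 3 vs 6] → C does not strictly dominate A (column Z: 3 ≤ 6)
  C vs B: [2 vs 5, 7 vs 3, 3 vs 4] → C does not strictly dominate B (column X: 2 ≤ 5)
No single strategy strictly dominates all others → no strictly dominant strategy.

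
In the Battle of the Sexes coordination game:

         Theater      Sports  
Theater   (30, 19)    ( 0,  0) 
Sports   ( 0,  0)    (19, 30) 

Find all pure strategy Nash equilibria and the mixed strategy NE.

Pure NE: (Theater, Theater) and (Sports, Sports); Mixed NE: p = 0.6122, q = 0.3878

Work:
Check pure NE:
(Theater, Theater): (30, 19) - no unilateral deviation beneficial
(Sports, Sports): (19, 30) - no unilateral deviation beneficial
Mixed NE: P1 plays Theater with p = 0.6122, P2 plays Theater with q = 0.3878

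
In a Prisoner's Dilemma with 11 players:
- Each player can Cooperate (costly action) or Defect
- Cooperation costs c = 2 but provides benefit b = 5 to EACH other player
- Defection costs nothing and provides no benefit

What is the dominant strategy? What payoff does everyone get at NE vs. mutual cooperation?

Dominant: Defect; NE payoff = 0; Coop payoff = 48

Work:
Defect dominates (saves cost c = 2, benefit to others is external)
NE: All defect → everyone gets 0
If all cooperate: each receives (10)×5 - 2 = 48
Social dilemma: 48 > 0 but NE gives 0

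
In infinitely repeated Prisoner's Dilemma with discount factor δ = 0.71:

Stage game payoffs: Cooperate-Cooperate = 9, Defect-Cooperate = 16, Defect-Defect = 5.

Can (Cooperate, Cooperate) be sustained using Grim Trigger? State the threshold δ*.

δ* = 0.6364; since δ = 0.71 ≥ 0.6364, cooperation can be sustained

Work:
For Grim Trigger:
Cooperate forever: 9/(1-δ)
Defect then punished: 16 + 5·δ/(1-δ)
Need: 9/(1-δ) ≥ 16 + 5·δ/(1-δ)
Solving: δ ≥ (T-R)/(T-P) = (16-9)/(16-5) = 0.6364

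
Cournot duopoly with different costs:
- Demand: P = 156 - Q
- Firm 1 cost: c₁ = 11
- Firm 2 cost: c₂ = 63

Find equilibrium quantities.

q₁* = 65.67, q₂* = 13.67

Work:
Reaction: q₁ = (156 - 11 - q₂)/2
Reaction: q₂ = (156 - 63 - q₁)/2
Solve simultaneously:
q₁* = (156 - 2×11 + 63)/3 = 65.67
q₂* = (156 - 2×63 + 11)/3 = 13.67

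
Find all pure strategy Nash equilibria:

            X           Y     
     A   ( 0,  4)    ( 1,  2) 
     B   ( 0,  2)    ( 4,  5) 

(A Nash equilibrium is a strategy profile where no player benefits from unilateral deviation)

Nash equilibrium: (A, X), (B, Y)

Work:
Best responses:
  P1 vs X: payoffs [0, 0] → best response A/B (payoff 0)
  P1 vs Y: payoffs [1, 4] → best response B (payoff 4)
  P2 vs A: payoffs [4, 2] → best response X (payoff 4)
  P2 vs B: payoffs [2, 5] → best response Y (payoff 5)
Mutual best responses: (A,X), (B,Y) → Nash equilibria.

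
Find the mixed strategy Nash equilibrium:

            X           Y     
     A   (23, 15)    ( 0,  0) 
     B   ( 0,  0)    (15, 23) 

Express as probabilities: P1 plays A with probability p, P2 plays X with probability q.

p = 0.6053, q = 0.3947

Work:
Find probabilities that make opponent indifferent:
P2 chooses q to make P1 indifferent between A and B
P1 chooses p to make P2 indifferent between X and Y
Mixed NE: P1 plays (A: 0.6053, B: 0.3947), P2 plays (X: 0.3947, Y: 0.6053)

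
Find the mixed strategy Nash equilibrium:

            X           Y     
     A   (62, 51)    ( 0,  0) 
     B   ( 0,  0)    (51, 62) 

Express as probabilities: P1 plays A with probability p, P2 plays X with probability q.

p = 0.5487, q = 0.4513

Work:
Find probabilities that make opponent indifferent:
P2 chooses q to make P1 indifferent between A and B
P1 chooses p to make P2 indifferent between X and Y
Mixed NE: P1 plays (A: 0.5487, B: 0.4513), P2 plays (X: 0.4513, Y: 0.5487)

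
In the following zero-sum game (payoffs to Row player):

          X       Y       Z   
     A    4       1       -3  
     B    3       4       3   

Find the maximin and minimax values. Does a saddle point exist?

Maximin = 3, Minimax = 3, Saddle: True

Work:
Row minimums: [-3, 3] → maximin = 3
Column maximums: [4, 4, 3] → minimax = 3
Saddle point exists! Game value = 3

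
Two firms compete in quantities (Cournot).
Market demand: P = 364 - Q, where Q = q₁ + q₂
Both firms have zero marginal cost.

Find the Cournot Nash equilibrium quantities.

q₁* = q₂* = 121.33; P* = 121.33

Work:
Profit: π_i = P·q_i = (a - q_i - q_j)·q_i
FOC: ∂π_i/∂q_i = a - 2q_i - q_j = 0
Reaction function: q_i = (364 - q_j)/2
Symmetry: q* = 364/3 = 121.33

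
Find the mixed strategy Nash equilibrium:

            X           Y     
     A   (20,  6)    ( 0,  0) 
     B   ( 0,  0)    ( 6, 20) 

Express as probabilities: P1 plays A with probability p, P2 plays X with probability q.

p = 0.7692, q = 0.2308

Work:
Find probabilities that make opponent indifferent:
P2 chooses q to make P1 indifferent between A and B
P1 chooses p to make P2 indifferent between X and Y
Mixed NE: P1 plays (A: 0.7692, B: 0.2308), P2 plays (X: 0.2308, Y: 0.7692)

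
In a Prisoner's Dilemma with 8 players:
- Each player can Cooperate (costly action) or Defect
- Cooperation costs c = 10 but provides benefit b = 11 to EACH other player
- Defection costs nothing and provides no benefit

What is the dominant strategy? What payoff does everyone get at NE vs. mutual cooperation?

Dominant: Defect; NE payoff = 0; Coop payoff = 67

Work:
Defect dominates (saves cost c = 10, benefit to others is external)
NE: All defect → everyone gets 0
If all cooperate: each receives (7)×11 - 10 = 67
Social dilemma: 67 > 0 but NE gives 0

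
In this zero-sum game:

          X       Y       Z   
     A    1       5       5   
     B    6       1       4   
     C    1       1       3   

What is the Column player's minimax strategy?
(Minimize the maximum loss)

Column should play Y or Z (all achieve the minimum), value = 5

Work:
Column player minimizes Row's maximum payoff:
Column X: max payoff to Row = 6
Column Y: max payoff to Row = 5
Column Z: max payoff to Row = 5
Minimum is 5, achieved by columns Y, Z (tied).
Each of Y or Z is a minimax strategy.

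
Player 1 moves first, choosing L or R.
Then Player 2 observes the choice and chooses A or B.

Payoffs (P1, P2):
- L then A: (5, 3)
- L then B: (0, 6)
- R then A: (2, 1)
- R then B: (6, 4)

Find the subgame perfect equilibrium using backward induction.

P1 plays R, P2 plays B after L and B after R; Payoff (6, 4)

Work:
Backward induction:
After L: P2 chooses B → P1 gets 0
After R: P2 chooses B → P1 gets 6
P1 chooses R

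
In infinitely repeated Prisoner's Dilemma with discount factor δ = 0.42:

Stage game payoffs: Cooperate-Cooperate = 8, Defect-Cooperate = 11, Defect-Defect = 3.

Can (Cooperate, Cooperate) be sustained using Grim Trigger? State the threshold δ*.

δ* = 0.375; since δ = 0.42 ≥ 0.375, cooperation can be sustained

Work:
For Grim Trigger:
Cooperate forever: 8/(1-δ)
Defect then punished: 11 + 3·δ/(1-δ)
Need: 8/(1-δ) ≥ 11 + 3·δ/(1-δ)
Solving: δ ≥ (T-R)/(T-P) = (11-8)/(11-3) = 0.375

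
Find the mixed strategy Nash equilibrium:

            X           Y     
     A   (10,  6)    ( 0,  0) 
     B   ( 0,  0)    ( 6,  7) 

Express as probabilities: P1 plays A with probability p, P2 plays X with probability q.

p = 0.5385, q = 0.375

Work:
Find probabilities that make opponent indifferent:
P2 chooses q to make P1 indifferent between A and B
P1 chooses p to make P2 indifferent between X and Y
Mixed NE: P1 plays (A: 0.5385, B: 0.4615), P2 plays (X: 0.375, Y: 0.625)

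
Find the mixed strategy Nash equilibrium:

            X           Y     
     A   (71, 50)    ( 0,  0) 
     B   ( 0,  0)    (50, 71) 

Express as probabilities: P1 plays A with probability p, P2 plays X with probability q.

p = 0.5868, q = 0.4132

Work:
Find probabilities that make opponent indifferent:
P2 chooses q to make P1 indifferent between A and B
P1 chooses p to make P2 indifferent between X and Y
Mixed NE: P1 plays (A: 0.5868, B: 0.4132), P2 plays (X: 0.4132, Y: 0.5868)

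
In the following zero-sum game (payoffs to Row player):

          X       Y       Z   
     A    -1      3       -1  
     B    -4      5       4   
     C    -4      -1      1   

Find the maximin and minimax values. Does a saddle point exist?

Maximin = -1, Minimax = -1, Saddle: True

Work:
Row minimums: [-1, -4, -4] → maximin = -1
Column maximums: [-1, 5, 4] → minimax = -1
Saddle point exists! Game value = -1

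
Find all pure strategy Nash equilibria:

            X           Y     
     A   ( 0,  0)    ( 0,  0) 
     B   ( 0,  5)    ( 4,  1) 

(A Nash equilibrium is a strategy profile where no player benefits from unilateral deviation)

Nash equilibrium: (A, X), (B, X)

Work:
Best responses:
  P1 vs X: payoffs [0, 0] → best response A/B (payoff 0)
  P1 vs Y: payoffs [0, 4] → best response B (payoff 4)
  P2 vs A: payoffs [0, 0] → best response X/Y (payoff 0)
  P2 vs B: payoffs [5, 1] → best response X (payoff 5)
Mutual best responses: (A,X), (B,X) → Nash equilibria.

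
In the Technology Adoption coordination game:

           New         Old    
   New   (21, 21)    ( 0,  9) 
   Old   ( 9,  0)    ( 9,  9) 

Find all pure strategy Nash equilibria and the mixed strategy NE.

Pure NE: (New, New) and (Old, Old); Mixed NE: p = 0.4286, q = 0.4286

Work:
Check pure NE:
(New, New): (21, 21) - no unilateral deviation beneficial
(Old, Old): (9, 9) - no unilateral deviation beneficial
Mixed NE: P1 plays New with p = 0.4286, P2 plays New with q = 0.4286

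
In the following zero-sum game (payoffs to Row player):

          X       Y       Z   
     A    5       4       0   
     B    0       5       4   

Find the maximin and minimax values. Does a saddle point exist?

Maximin = 0, Minimax = 4, Saddle: False

Work:
Row minimums: [0, 0] → maximin = 0
Column maximums: [5, 5, 4] → minimax = 4
No saddle point (maximin ≠ minimax). Mixed strategy needed.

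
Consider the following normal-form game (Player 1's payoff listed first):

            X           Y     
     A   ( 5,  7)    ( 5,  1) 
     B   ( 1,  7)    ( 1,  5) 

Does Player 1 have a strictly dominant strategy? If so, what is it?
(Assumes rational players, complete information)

Yes, Player 1's strictly dominant strategy is A

Work:
A strategy strictly dominates another if it gives a strictly higher payoff against every opponent action. Compare each pair of P1's strategies column-by-column:
  A vs B: [5 vs 1, 5 vs 1] → A strictly dominates B
  B vs A: [1 vs 5, 1 vs 5] → B does not strictly dominate A (column X: 1 ≤ 5)
A strictly dominates every other strategy → strictly dominant.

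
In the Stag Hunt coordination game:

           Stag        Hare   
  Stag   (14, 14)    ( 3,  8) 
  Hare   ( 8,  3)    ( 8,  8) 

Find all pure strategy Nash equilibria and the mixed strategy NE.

Pure NE: (Stag, Stag) and (Hare, Hare); Mixed NE: p = 0.4545, q = 0.4545

Work:
Check pure NE:
(Stag, Stag): (14, 14) - no unilateral deviation beneficial
(Hare, Hare): (8, 8) - no unilateral deviation beneficial
Mixed NE: P1 plays Stag with p = 0.4545, P2 plays Stag with q = 0.4545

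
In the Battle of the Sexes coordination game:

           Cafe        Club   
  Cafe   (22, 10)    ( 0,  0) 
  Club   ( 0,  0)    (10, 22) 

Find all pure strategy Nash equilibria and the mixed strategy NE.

Pure NE: (Cafe, Cafe) and (Club, Club); Mixed NE: p = 0.6875, q = 0.3125

Work:
Check pure NE:
(Cafe, Cafe): (22, 10) - no unilateral deviation beneficial
(Club, Club): (10, 22) - no unilateral deviation beneficial
Mixed NE: P1 plays Cafe with p = 0.6875, P2 plays Cafe with q = 0.3125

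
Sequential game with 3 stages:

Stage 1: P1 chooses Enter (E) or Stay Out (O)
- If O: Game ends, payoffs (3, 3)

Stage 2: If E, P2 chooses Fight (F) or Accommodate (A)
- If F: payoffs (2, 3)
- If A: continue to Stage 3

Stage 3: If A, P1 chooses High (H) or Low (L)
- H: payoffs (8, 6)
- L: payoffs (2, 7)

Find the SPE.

SPE: (E, A, H); Outcome (8, 6)

Work:
Stage 3: P1 chooses H (8 vs 2)
Stage 2: P2: F->3, A->6 (anticipating H). Choose A
Stage 1: P1: O->3, E->8 (anticipating A, H). Choose E
SPE path: E -> A -> H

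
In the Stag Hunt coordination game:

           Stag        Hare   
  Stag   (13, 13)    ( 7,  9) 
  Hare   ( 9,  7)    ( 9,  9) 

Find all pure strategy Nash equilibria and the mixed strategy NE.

Pure NE: (Stag, Stag) and (Hare, Hare); Mixed NE: p = 0.3333, q = 0.3333

Work:
Check pure NE:
(Stag, Stag): (13, 13) - no unilateral deviation beneficial
(Hare, Hare): (9, 9) - no unilateral deviation beneficial
Mixed NE: P1 plays Stag with p = 0.3333, P2 plays Stag with q = 0.3333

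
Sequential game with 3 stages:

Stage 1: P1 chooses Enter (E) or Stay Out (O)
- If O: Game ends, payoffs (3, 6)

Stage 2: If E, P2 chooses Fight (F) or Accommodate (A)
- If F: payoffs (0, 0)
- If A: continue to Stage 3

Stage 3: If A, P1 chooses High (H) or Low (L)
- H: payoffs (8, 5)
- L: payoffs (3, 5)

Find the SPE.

SPE: (E, A, H); Outcome (8, 5)

Work:
Stage 3: P1 chooses H (8 vs 3)
Stage 2: P2: F->0, A->5 (anticipating H). Choose A
Stage 1: P1: O->3, E->8 (anticipating A, H). Choose E
SPE path: E -> A -> H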